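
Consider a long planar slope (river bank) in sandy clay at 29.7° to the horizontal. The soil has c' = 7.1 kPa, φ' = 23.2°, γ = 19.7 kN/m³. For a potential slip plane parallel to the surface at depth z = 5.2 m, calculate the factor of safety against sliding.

FS = 0.91

For an infinite slope with a slip plane parallel to the surface (no pore pressure): FS = [c' + γz cos²β tanφ'] / [γz sinβ cosβ].
γz = 19.7·5.2 = 102.44 kN/m²
Numerator = 7.1 + 102.44·cos²29.7°·tan23.2° = 7.1 + 102.44·0.7545·0.4286 = 40.228 kPa
Denominator = 102.44·sin29.7°·cos29.7° = 102.44·0.4955·0.8686 = 44.087 kPa
FS = 40.228 / 44.087 = 0.912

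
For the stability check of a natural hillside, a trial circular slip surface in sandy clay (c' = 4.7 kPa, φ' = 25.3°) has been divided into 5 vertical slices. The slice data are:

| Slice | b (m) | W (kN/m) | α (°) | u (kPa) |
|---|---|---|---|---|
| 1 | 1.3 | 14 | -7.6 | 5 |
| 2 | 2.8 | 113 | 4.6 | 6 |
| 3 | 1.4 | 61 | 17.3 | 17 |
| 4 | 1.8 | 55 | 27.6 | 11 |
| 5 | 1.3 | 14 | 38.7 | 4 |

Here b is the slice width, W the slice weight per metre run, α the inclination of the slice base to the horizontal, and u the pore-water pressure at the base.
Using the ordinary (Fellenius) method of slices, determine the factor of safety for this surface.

Ordinary method of slices: FS = Σ[c'·Δl_i + (W_i cosα_i − u_i·Δl_i)·tanφ'] / Σ W_i sinα_i, with Δl_i = b_i / cosα_i.
Slice 1: Δl = 1.3/cos(-7.6°) = 1.312 m; N'_1 = 14·cos(-7.6°) − 5·1.312 = 7.3; c'Δl = 6.16; W sinα = -1.9
Slice 2: Δl = 2.8/cos4.6° = 2.809 m; N'_2 = 113·cos4.6° − 6·2.809 = 95.8; c'Δl = 13.20; W sinα = 9.1
Slice 3: Δl = 1.4/cos17.3° = 1.466 m; N'_3 = 61·cos17.3° − 17·1.466 = 33.3; c'Δl = 6.89; W sinα = 18.1
Slice 4: Δl = 1.8/cos27.6° = 2.031 m; N'_4 = 55·cos27.6° − 11·2.031 = 26.4; c'Δl = 9.55; W sinα = 25.5
Slice 5: Δl = 1.3/cos38.7° = 1.666 m; N'_5 = 14·cos38.7° − 4·1.666 = 4.3; c'Δl = 7.83; W sinα = 8.8
Σc'Δl = 43.6 kN/m; ΣN' = 167.1 kN/m; ΣW sinα = 59.6 kN/m
Resisting = 43.6 + 167.1·tan25.3° = 43.6 + 79.0 = 122.6 kN/m
FS = 122.6 / 59.6 = 2.058

FS = 2.06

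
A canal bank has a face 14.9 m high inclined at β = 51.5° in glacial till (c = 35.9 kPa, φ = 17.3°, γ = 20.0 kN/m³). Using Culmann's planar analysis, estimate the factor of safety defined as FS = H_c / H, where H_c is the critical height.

FS = 2.08

H_c = (4c/γ) · sinβ cosφ / [1 − cos(β − φ)]
    = (4·35.9/20.0) · sin51.5°·cos17.3° / [1 − cos34.2°]
    = 7.180 · 0.7472 / 0.1729 = 31.03 m
FS = H_c / H = 31.03 / 14.9 = 2.082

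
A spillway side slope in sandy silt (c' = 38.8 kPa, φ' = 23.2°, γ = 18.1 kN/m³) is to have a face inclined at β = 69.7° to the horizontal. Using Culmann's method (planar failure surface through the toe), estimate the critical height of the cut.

H_c = 23.72 m

Culmann's analysis gives the critical failure plane at α_cr = (β + φ')/2 = (69.7 + 23.2)/2 = 46.5°, and the critical height
H_c = (4c'/γ) · sinβ cosφ' / [1 − cos(β − φ')]
    = (4·38.8/18.1) · sin69.7°·cos23.2° / [1 − cos(46.5°)]
    = 8.575 · 0.9379·0.9191 / [1 − 0.6884]
    = 8.575 · 0.8620 / 0.3116
    = 23.72 m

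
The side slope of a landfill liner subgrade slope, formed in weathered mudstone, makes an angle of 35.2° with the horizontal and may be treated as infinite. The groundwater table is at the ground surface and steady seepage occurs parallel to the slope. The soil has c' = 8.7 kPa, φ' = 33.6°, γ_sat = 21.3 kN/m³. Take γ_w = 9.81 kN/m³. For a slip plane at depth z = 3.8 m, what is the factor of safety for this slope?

With seepage parallel to the slope and the water table at the surface, the effective normal stress on the slip plane uses the buoyant unit weight γ' = γ_sat − γ_w while the driving shear stress uses γ_sat:
FS = [c' + γ' z cos²β tanφ'] / [γ_sat z sinβ cosβ]
γ' = 21.3 − 9.81 = 11.49 kN/m³
Numerator = 8.7 + 11.49·3.8·cos²35.2°·tan33.6° = 8.7 + 11.49·3.8·0.6677·0.6644 = 28.070 kPa
Denominator = 21.3·3.8·sin35.2°·cos35.2° = 21.3·3.8·0.5764·0.8171 = 38.125 kPa
FS = 28.070 / 38.125 = 0.736

FS = 0.74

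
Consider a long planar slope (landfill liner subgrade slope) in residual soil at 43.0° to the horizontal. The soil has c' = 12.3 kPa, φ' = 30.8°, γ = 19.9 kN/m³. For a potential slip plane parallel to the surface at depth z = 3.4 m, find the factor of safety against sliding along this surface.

FS = 1.00

For an infinite slope with a slip plane parallel to the surface (no pore pressure): FS = [c' + γz cos²β tanφ'] / [γz sinβ cosβ].
γz = 19.9·3.4 = 67.66 kN/m²
Numerator = 12.3 + 67.66·cos²43.0°·tan30.8° = 12.3 + 67.66·0.5349·0.5961 = 33.873 kPa
Denominator = 67.66·sin43.0°·cos43.0° = 67.66·0.6820·0.7314 = 33.748 kPa
FS = 33.873 / 33.748 = 1.004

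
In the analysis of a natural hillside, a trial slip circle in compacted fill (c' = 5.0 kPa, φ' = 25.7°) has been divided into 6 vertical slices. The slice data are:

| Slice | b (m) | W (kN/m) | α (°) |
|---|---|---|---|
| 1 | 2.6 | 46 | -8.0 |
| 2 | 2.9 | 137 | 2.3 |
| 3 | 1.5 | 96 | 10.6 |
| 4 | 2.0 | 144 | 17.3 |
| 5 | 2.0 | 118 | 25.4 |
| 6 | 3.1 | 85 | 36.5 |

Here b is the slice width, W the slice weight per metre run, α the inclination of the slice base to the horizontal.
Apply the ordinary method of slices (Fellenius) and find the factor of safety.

FS = 2.24

Ordinary method of slices: FS = Σ[c'·Δl_i + (W_i cosα_i)·tanφ'] / Σ W_i sinα_i, with Δl_i = b_i / cosα_i.
Slice 1: Δl = 2.6/cos(-8.0°) = 2.626 m; N'_1 = 46·cos(-8.0°) = 45.6; c'Δl = 13.13; W sinα = -6.4
Slice 2: Δl = 2.9/cos2.3° = 2.902 m; N'_2 = 137·cos2.3° = 136.9; c'Δl = 14.51; W sinα = 5.5
Slice 3: Δl = 1.5/cos10.6° = 1.526 m; N'_3 = 96·cos10.6° = 94.4; c'Δl = 7.63; W sinα = 17.7
Slice 4: Δl = 2.0/cos17.3° = 2.095 m; N'_4 = 144·cos17.3° = 137.5; c'Δl = 10.47; W sinα = 42.8
Slice 5: Δl = 2.0/cos25.4° = 2.214 m; N'_5 = 118·cos25.4° = 106.6; c'Δl = 11.07; W sinα = 50.6
Slice 6: Δl = 3.1/cos36.5° = 3.856 m; N'_6 = 85·cos36.5° = 68.3; c'Δl = 19.28; W sinα = 50.6
Σc'Δl = 76.1 kN/m; ΣN' = 589.2 kN/m; ΣW sinα = 160.8 kN/m
Resisting = 76.1 + 589.2·tan25.7° = 76.1 + 283.6 = 359.7 kN/m
FS = 359.7 / 160.8 = 2.237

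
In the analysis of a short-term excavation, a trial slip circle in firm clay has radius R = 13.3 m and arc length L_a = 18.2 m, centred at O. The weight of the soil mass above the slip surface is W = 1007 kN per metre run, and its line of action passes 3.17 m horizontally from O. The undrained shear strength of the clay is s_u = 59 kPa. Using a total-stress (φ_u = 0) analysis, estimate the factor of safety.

Taking moments about the centre O, the resisting moment is provided by the undrained shear strength acting along the arc:
M_R = s_u·L_a·R = 59·18.20·13.3 = 14281.5 kN·m/m
M_D = W·d = 1007·3.17 = 3192.2 kN·m/m
FS = M_R / M_D = 14281.5 / 3192.2 = 4.474

FS = 4.47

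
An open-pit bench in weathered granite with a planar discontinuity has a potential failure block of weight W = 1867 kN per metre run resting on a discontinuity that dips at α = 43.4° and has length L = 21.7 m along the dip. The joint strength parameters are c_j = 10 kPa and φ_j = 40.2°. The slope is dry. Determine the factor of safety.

FS = 1.06

Resolving the block weight along and normal to the plane and applying the Mohr–Coulomb strength on the joint:
N' = W cosα = 1867·cos43.4° = 1356.5 kN/m
Driving force T = W sinα = 1867·sin43.4° = 1282.8 kN/m
Resisting force R = c_j·L + N'·tanφ_j = 10·21.7 + 1356.5·tan40.2° = 217.0 + 1146.3 = 1363.3 kN/m
FS = R / T = 1363.3 / 1282.8 = 1.063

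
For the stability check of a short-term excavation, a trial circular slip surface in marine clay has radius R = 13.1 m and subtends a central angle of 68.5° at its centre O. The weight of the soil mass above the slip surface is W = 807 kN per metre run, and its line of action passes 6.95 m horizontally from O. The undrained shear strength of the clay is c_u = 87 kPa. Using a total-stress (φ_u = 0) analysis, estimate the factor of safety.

FS = 3.18

Taking moments about the centre O, the resisting moment is provided by the undrained shear strength acting along the arc:
Arc length L_a = R·θ = 13.1·(68.5°·π/180) = 13.1·1.1956 = 15.66 m
M_R = c_u·L_a·R = 87·15.66·13.1 = 17849.7 kN·m/m
M_D = W·d = 807·6.95 = 5608.7 kN·m/m
FS = M_R / M_D = 17849.7 / 5608.7 = 3.183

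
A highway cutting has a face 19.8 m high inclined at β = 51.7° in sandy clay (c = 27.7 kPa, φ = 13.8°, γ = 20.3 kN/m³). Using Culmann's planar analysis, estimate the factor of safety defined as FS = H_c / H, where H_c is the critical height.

H_c = (4c/γ) · sinβ cosφ / [1 − cos(β − φ)]
    = (4·27.7/20.3) · sin51.7°·cos13.8° / [1 − cos37.9°]
    = 5.458 · 0.7621 / 0.2109 = 19.72 m
FS = H_c / H = 19.72 / 19.8 = 0.996

FS = 1.00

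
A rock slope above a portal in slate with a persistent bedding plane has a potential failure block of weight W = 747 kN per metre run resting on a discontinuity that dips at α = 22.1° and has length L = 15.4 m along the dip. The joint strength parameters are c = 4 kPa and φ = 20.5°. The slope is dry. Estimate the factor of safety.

FS = 1.14

Resolving the block weight along and normal to the plane and applying the Mohr–Coulomb strength on the joint:
N' = W cosα = 747·cos22.1° = 692.1 kN/m
Driving force T = W sinα = 747·sin22.1° = 281.0 kN/m
Resisting force R = c·L + N'·tanφ = 4·15.4 + 692.1·tan20.5° = 61.6 + 258.8 = 320.4 kN/m
FS = R / T = 320.4 / 281.0 = 1.140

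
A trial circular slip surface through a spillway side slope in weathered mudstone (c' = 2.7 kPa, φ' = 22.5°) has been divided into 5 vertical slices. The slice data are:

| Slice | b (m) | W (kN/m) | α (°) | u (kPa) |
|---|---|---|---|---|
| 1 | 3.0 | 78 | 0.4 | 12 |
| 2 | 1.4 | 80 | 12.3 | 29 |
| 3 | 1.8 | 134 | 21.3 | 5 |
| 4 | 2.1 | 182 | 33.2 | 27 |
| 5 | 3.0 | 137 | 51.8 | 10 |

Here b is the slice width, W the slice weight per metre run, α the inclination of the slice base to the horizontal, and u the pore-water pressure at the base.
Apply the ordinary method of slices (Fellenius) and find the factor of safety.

Ordinary method of slices: FS = Σ[c'·Δl_i + (W_i cosα_i − u_i·Δl_i)·tanφ'] / Σ W_i sinα_i, with Δl_i = b_i / cosα_i.
Slice 1: Δl = 3.0/cos0.4° = 3.000 m; N'_1 = 78·cos0.4° − 12·3.000 = 42.0; c'Δl = 8.10; W sinα = 0.5
Slice 2: Δl = 1.4/cos12.3° = 1.433 m; N'_2 = 80·cos12.3° − 29·1.433 = 36.6; c'Δl = 3.87; W sinα = 17.0
Slice 3: Δl = 1.8/cos21.3° = 1.932 m; N'_3 = 134·cos21.3° − 5·1.932 = 115.2; c'Δl = 5.22; W sinα = 48.7
Slice 4: Δl = 2.1/cos33.2° = 2.510 m; N'_4 = 182·cos33.2° − 27·2.510 = 84.5; c'Δl = 6.78; W sinα = 99.7
Slice 5: Δl = 3.0/cos51.8° = 4.851 m; N'_5 = 137·cos51.8° − 10·4.851 = 36.2; c'Δl = 13.10; W sinα = 107.7
Σc'Δl = 37.1 kN/m; ΣN' = 314.5 kN/m; ΣW sinα = 273.6 kN/m
Resisting = 37.1 + 314.5·tan22.5° = 37.1 + 130.3 = 167.3 kN/m
FS = 167.3 / 273.6 = 0.612

FS = 0.61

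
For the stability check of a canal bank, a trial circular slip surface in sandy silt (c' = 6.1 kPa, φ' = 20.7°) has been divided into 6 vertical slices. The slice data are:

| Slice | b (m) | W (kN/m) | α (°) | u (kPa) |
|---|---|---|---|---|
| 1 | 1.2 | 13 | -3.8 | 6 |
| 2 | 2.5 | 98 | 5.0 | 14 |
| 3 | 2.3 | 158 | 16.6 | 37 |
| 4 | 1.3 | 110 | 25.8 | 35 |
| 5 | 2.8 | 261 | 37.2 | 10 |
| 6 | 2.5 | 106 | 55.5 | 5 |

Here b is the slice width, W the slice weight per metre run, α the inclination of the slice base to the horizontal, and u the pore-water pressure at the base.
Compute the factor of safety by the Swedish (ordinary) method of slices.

Ordinary method of slices: FS = Σ[c'·Δl_i + (W_i cosα_i − u_i·Δl_i)·tanφ'] / Σ W_i sinα_i, with Δl_i = b_i / cosα_i.
Slice 1: Δl = 1.2/cos(-3.8°) = 1.203 m; N'_1 = 13·cos(-3.8°) − 6·1.203 = 5.8; c'Δl = 7.34; W sinα = -0.9
Slice 2: Δl = 2.5/cos5.0° = 2.510 m; N'_2 = 98·cos5.0° − 14·2.510 = 62.5; c'Δl = 15.31; W sinα = 8.5
Slice 3: Δl = 2.3/cos16.6° = 2.400 m; N'_3 = 158·cos16.6° − 37·2.400 = 62.6; c'Δl = 14.64; W sinα = 45.1
Slice 4: Δl = 1.3/cos25.8° = 1.444 m; N'_4 = 110·cos25.8° − 35·1.444 = 48.5; c'Δl = 8.81; W sinα = 47.9
Slice 5: Δl = 2.8/cos37.2° = 3.515 m; N'_5 = 261·cos37.2° − 10·3.515 = 172.7; c'Δl = 21.44; W sinα = 157.8
Slice 6: Δl = 2.5/cos55.5° = 4.414 m; N'_6 = 106·cos55.5° − 5·4.414 = 38.0; c'Δl = 26.92; W sinα = 87.4
Σc'Δl = 94.5 kN/m; ΣN' = 390.1 kN/m; ΣW sinα = 345.9 kN/m
Resisting = 94.5 + 390.1·tan20.7° = 94.5 + 147.4 = 241.9 kN/m
FS = 241.9 / 345.9 = 0.699

FS = 0.70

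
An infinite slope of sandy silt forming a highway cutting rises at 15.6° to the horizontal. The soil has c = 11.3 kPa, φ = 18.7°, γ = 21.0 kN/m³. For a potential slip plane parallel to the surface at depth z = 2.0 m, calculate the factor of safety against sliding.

For an infinite slope with a slip plane parallel to the surface (no pore pressure): FS = [c + γz cos²β tanφ] / [γz sinβ cosβ].
γz = 21.0·2.0 = 42.00 kN/m²
Numerator = 11.3 + 42.00·cos²15.6°·tan18.7° = 11.3 + 42.00·0.9277·0.3385 = 24.488 kPa
Denominator = 42.00·sin15.6°·cos15.6° = 42.00·0.2689·0.9632 = 10.879 kPa
FS = 24.488 / 10.879 = 2.251

FS = 2.25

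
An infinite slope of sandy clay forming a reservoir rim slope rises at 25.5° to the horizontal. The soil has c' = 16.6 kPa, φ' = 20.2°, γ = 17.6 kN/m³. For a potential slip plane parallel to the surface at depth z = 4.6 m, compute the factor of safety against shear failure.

For an infinite slope with a slip plane parallel to the surface (no pore pressure): FS = [c' + γz cos²β tanφ'] / [γz sinβ cosβ].
γz = 17.6·4.6 = 80.96 kN/m²
Numerator = 16.6 + 80.96·cos²25.5°·tan20.2° = 16.6 + 80.96·0.8147·0.3679 = 40.867 kPa
Denominator = 80.96·sin25.5°·cos25.5° = 80.96·0.4305·0.9026 = 31.459 kPa
FS = 40.867 / 31.459 = 1.299

FS = 1.30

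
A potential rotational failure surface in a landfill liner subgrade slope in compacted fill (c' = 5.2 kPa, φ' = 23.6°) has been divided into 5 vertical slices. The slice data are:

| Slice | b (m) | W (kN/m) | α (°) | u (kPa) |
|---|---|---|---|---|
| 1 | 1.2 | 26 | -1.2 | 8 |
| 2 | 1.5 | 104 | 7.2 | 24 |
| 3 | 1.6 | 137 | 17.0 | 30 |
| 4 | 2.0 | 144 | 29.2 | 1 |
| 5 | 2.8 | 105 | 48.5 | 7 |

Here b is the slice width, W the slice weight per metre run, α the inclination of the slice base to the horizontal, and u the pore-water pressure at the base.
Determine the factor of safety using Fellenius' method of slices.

Ordinary method of slices: FS = Σ[c'·Δl_i + (W_i cosα_i − u_i·Δl_i)·tanφ'] / Σ W_i sinα_i, with Δl_i = b_i / cosα_i.
Slice 1: Δl = 1.2/cos(-1.2°) = 1.200 m; N'_1 = 26·cos(-1.2°) − 8·1.200 = 16.4; c'Δl = 6.24; W sinα = -0.5
Slice 2: Δl = 1.5/cos7.2° = 1.512 m; N'_2 = 104·cos7.2° − 24·1.512 = 66.9; c'Δl = 7.86; W sinα = 13.0
Slice 3: Δl = 1.6/cos17.0° = 1.673 m; N'_3 = 137·cos17.0° − 30·1.673 = 80.8; c'Δl = 8.70; W sinα = 40.1
Slice 4: Δl = 2.0/cos29.2° = 2.291 m; N'_4 = 144·cos29.2° − 1·2.291 = 123.4; c'Δl = 11.91; W sinα = 70.3
Slice 5: Δl = 2.8/cos48.5° = 4.226 m; N'_5 = 105·cos48.5° − 7·4.226 = 40.0; c'Δl = 21.97; W sinα = 78.6
Σc'Δl = 56.7 kN/m; ΣN' = 327.5 kN/m; ΣW sinα = 201.4 kN/m
Resisting = 56.7 + 327.5·tan23.6° = 56.7 + 143.1 = 199.8 kN/m
FS = 199.8 / 201.4 = 0.992

FS = 0.99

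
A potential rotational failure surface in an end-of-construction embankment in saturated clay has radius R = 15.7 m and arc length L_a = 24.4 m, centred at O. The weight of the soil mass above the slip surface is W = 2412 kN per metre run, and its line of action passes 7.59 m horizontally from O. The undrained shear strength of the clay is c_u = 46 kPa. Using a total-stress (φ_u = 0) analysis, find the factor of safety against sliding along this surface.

FS = 0.96

Taking moments about the centre O, the resisting moment is provided by the undrained shear strength acting along the arc:
M_R = c_u·L_a·R = 46·24.40·15.7 = 17621.7 kN·m/m
M_D = W·d = 2412·7.59 = 18307.1 kN·m/m
FS = M_R / M_D = 17621.7 / 18307.1 = 0.963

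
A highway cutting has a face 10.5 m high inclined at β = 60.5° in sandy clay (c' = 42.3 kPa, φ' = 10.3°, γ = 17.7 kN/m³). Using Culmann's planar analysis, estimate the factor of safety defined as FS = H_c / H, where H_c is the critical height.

H_c = (4c'/γ) · sinβ cosφ' / [1 − cos(β − φ')]
    = (4·42.3/17.7) · sin60.5°·cos10.3° / [1 − cos50.2°]
    = 9.559 · 0.8563 / 0.3599 = 22.75 m
FS = H_c / H = 22.75 / 10.5 = 2.166

FS = 2.17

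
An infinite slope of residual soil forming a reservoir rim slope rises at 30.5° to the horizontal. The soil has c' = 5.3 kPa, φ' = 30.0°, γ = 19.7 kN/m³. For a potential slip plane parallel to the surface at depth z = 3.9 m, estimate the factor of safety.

For an infinite slope with a slip plane parallel to the surface (no pore pressure): FS = [c' + γz cos²β tanφ'] / [γz sinβ cosβ].
γz = 19.7·3.9 = 76.83 kN/m²
Numerator = 5.3 + 76.83·cos²30.5°·tan30.0° = 5.3 + 76.83·0.7424·0.5774 = 38.231 kPa
Denominator = 76.83·sin30.5°·cos30.5° = 76.83·0.5075·0.8616 = 33.599 kPa
FS = 38.231 / 33.599 = 1.138

FS = 1.14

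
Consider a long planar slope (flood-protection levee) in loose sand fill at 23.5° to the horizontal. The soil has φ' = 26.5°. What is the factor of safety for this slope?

For a dry cohesionless infinite slope the factor of safety is FS = tanφ' / tanβ.
FS = tan26.5° / tan23.5° = 0.4986 / 0.4348 = 1.147

FS = 1.15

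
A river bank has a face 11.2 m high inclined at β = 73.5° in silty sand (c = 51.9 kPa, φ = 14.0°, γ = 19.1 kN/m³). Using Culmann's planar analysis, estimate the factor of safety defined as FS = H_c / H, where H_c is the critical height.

H_c = (4c/γ) · sinβ cosφ / [1 − cos(β − φ)]
    = (4·51.9/19.1) · sin73.5°·cos14.0° / [1 − cos59.5°]
    = 10.869 · 0.9303 / 0.4925 = 20.53 m
FS = H_c / H = 20.53 / 11.2 = 1.833

FS = 1.83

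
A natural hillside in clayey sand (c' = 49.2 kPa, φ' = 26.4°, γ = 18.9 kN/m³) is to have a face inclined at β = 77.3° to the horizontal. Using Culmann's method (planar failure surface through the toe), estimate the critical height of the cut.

Culmann's analysis gives the critical failure plane at α_cr = (β + φ')/2 = (77.3 + 26.4)/2 = 51.8°, and the critical height
H_c = (4c'/γ) · sinβ cosφ' / [1 − cos(β − φ')]
    = (4·49.2/18.9) · sin77.3°·cos26.4° / [1 − cos(50.9°)]
    = 10.413 · 0.9755·0.8957 / [1 − 0.6307]
    = 10.413 · 0.8738 / 0.3693
    = 24.64 m

H_c = 24.64 m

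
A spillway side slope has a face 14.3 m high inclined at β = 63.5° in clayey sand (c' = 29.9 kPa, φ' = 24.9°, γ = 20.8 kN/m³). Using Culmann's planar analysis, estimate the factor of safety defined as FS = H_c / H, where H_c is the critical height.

H_c = (4c'/γ) · sinβ cosφ' / [1 − cos(β − φ')]
    = (4·29.9/20.8) · sin63.5°·cos24.9° / [1 − cos38.6°]
    = 5.750 · 0.8117 / 0.2185 = 21.36 m
FS = H_c / H = 21.36 / 14.3 = 1.494

FS = 1.49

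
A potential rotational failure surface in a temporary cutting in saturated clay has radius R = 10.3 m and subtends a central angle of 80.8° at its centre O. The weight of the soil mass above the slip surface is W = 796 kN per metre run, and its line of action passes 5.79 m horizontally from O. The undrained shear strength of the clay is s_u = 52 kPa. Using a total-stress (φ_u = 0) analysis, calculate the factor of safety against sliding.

Taking moments about the centre O, the resisting moment is provided by the undrained shear strength acting along the arc:
Arc length L_a = R·θ = 10.3·(80.8°·π/180) = 10.3·1.4102 = 14.53 m
M_R = s_u·L_a·R = 52·14.53·10.3 = 7779.8 kN·m/m
M_D = W·d = 796·5.79 = 4608.8 kN·m/m
FS = M_R / M_D = 7779.8 / 4608.8 = 1.688

FS = 1.69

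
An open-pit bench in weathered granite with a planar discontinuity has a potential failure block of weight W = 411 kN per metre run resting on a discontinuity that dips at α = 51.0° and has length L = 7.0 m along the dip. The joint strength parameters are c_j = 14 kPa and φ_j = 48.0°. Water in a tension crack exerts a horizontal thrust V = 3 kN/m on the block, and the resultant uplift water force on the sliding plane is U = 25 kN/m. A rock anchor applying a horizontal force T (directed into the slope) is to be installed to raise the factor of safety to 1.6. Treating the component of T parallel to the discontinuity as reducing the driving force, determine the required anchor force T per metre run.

Resolving forces along and normal to the sliding plane, with the horizontal anchor force T adding T·sinα to the effective normal force and T·cosα acting up the plane against the driving force:
FS = [c_jL + (W cosα − U − V sinα + T sinα) tanφ_j] / [W sinα + V cosα − T cosα]
Without the anchor: N' = 231.3 kN/m, driving T_d = 321.3 kN/m, resisting R = 14·7.0 + 231.3·tan48.0° = 354.9 kN/m, FS = 1.10.
Setting FS = 1.6 and solving for T:
1.6·(321.3 − T cos51.0°) = 354.9 + T sin51.0°·tan48.0°
T·(sin51.0°·tan48.0° + 1.6·cos51.0°) = 1.6·321.3 − 354.9
T·(0.7771·1.1106 + 1.6·0.6293) = 514.1 − 354.9 = 159.2
T·1.8700 = 159.2
T = 85.1 kN/m

T = 85 kN/m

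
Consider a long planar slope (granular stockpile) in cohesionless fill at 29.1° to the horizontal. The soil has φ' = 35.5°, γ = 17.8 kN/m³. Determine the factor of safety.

FS = 1.28

For a dry cohesionless infinite slope the factor of safety is FS = tanφ' / tanβ.
FS = tan35.5° / tan29.1° = 0.7133 / 0.5566 = 1.282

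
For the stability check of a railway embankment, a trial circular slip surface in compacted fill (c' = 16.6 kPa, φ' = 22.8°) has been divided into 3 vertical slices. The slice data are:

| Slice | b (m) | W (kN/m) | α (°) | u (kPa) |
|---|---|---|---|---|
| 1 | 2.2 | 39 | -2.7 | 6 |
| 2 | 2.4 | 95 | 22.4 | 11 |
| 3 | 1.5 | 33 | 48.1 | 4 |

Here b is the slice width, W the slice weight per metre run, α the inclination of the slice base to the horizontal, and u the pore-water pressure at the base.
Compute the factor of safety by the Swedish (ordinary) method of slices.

Ordinary method of slices: FS = Σ[c'·Δl_i + (W_i cosα_i − u_i·Δl_i)·tanφ'] / Σ W_i sinα_i, with Δl_i = b_i / cosα_i.
Slice 1: Δl = 2.2/cos(-2.7°) = 2.202 m; N'_1 = 39·cos(-2.7°) − 6·2.202 = 25.7; c'Δl = 36.56; W sinα = -1.8
Slice 2: Δl = 2.4/cos22.4° = 2.596 m; N'_2 = 95·cos22.4° − 11·2.596 = 59.3; c'Δl = 43.09; W sinα = 36.2
Slice 3: Δl = 1.5/cos48.1° = 2.246 m; N'_3 = 33·cos48.1° − 4·2.246 = 13.1; c'Δl = 37.28; W sinα = 24.6
Σc'Δl = 116.9 kN/m; ΣN' = 98.1 kN/m; ΣW sinα = 58.9 kN/m
Resisting = 116.9 + 98.1·tan22.8° = 116.9 + 41.2 = 158.2 kN/m
FS = 158.2 / 58.9 = 2.684

FS = 2.68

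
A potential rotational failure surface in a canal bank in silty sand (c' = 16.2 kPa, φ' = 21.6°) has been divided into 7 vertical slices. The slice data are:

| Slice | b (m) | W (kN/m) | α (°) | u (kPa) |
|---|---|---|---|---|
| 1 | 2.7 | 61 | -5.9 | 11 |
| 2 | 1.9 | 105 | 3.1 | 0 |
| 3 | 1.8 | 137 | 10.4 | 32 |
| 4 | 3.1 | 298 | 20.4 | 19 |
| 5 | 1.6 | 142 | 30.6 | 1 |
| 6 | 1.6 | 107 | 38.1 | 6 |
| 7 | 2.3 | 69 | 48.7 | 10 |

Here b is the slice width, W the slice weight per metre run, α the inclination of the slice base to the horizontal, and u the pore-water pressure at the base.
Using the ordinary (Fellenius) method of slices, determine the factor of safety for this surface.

Ordinary method of slices: FS = Σ[c'·Δl_i + (W_i cosα_i − u_i·Δl_i)·tanφ'] / Σ W_i sinα_i, with Δl_i = b_i / cosα_i.
Slice 1: Δl = 2.7/cos(-5.9°) = 2.714 m; N'_1 = 61·cos(-5.9°) − 11·2.714 = 30.8; c'Δl = 43.97; W sinα = -6.3
Slice 2: Δl = 1.9/cos3.1° = 1.903 m; N'_2 = 105·cos3.1° − 0·1.903 = 104.8; c'Δl = 30.83; W sinα = 5.7
Slice 3: Δl = 1.8/cos10.4° = 1.830 m; N'_3 = 137·cos10.4° − 32·1.830 = 76.2; c'Δl = 29.65; W sinα = 24.7
Slice 4: Δl = 3.1/cos20.4° = 3.307 m; N'_4 = 298·cos20.4° − 19·3.307 = 216.5; c'Δl = 53.58; W sinα = 103.9
Slice 5: Δl = 1.6/cos30.6° = 1.859 m; N'_5 = 142·cos30.6° − 1·1.859 = 120.4; c'Δl = 30.11; W sinα = 72.3
Slice 6: Δl = 1.6/cos38.1° = 2.033 m; N'_6 = 107·cos38.1° − 6·2.033 = 72.0; c'Δl = 32.94; W sinα = 66.0
Slice 7: Δl = 2.3/cos48.7° = 3.485 m; N'_7 = 69·cos48.7° − 10·3.485 = 10.7; c'Δl = 56.45; W sinα = 51.8
Σc'Δl = 277.5 kN/m; ΣN' = 631.4 kN/m; ΣW sinα = 318.2 kN/m
Resisting = 277.5 + 631.4·tan21.6° = 277.5 + 250.0 = 527.5 kN/m
FS = 527.5 / 318.2 = 1.658

FS = 1.66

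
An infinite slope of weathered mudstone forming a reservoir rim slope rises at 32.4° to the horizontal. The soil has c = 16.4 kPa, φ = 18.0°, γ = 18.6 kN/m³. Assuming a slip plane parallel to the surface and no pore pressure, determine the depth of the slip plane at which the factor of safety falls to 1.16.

z = 3.01 m

Setting FS = 1.16 in FS = [c + γz cos²β tanφ] / [γz sinβ cosβ] and solving for z:
z = c / [γ cosβ (FS·sinβ − cosβ·tanφ)]
  = 16.4 / [18.6·cos32.4°·(1.16·sin32.4° − cos32.4°·tan18.0°)]
  = 16.4 / [18.6·0.8443·(1.16·0.5358 − 0.8443·0.3249)]
  = 16.4 / 5.4529 = 3.008 m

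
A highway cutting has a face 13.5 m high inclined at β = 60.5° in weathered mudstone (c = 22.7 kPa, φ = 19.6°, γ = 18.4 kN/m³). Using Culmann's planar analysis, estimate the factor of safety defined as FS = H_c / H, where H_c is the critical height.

H_c = (4c/γ) · sinβ cosφ / [1 − cos(β − φ)]
    = (4·22.7/18.4) · sin60.5°·cos19.6° / [1 − cos40.9°]
    = 4.935 · 0.8199 / 0.2441 = 16.57 m
FS = H_c / H = 16.57 / 13.5 = 1.228

FS = 1.23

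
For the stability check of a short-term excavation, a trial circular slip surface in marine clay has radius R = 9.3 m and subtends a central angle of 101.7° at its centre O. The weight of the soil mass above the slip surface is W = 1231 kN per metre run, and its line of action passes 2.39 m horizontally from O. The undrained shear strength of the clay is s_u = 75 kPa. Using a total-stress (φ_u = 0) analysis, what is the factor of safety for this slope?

Taking moments about the centre O, the resisting moment is provided by the undrained shear strength acting along the arc:
Arc length L_a = R·θ = 9.3·(101.7°·π/180) = 9.3·1.7750 = 16.51 m
M_R = s_u·L_a·R = 75·16.51·9.3 = 11514.0 kN·m/m
M_D = W·d = 1231·2.39 = 2942.1 kN·m/m
FS = M_R / M_D = 11514.0 / 2942.1 = 3.914

FS = 3.91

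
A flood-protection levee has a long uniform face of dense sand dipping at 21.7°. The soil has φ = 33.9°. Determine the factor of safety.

For a dry cohesionless infinite slope the factor of safety is FS = tanφ / tanβ.
FS = tan33.9° / tan21.7° = 0.6720 / 0.3979 = 1.689

FS = 1.69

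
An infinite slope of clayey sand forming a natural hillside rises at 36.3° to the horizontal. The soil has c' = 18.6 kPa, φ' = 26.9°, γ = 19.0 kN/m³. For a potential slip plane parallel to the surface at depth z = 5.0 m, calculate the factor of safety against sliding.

For an infinite slope with a slip plane parallel to the surface (no pore pressure): FS = [c' + γz cos²β tanφ'] / [γz sinβ cosβ].
γz = 19.0·5.0 = 95.00 kN/m²
Numerator = 18.6 + 95.00·cos²36.3°·tan26.9° = 18.6 + 95.00·0.6495·0.5073 = 49.904 kPa
Denominator = 95.00·sin36.3°·cos36.3° = 95.00·0.5920·0.8059 = 45.326 kPa
FS = 49.904 / 45.326 = 1.101

FS = 1.10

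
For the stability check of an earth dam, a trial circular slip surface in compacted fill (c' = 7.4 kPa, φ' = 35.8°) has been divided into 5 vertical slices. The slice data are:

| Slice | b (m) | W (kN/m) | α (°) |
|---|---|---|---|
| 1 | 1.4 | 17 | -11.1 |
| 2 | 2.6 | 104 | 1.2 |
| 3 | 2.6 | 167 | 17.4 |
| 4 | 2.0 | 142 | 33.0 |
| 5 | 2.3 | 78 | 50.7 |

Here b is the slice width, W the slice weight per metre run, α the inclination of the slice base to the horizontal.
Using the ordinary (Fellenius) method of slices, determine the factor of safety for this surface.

Ordinary method of slices: FS = Σ[c'·Δl_i + (W_i cosα_i)·tanφ'] / Σ W_i sinα_i, with Δl_i = b_i / cosα_i.
Slice 1: Δl = 1.4/cos(-11.1°) = 1.427 m; N'_1 = 17·cos(-11.1°) = 16.7; c'Δl = 10.56; W sinα = -3.3
Slice 2: Δl = 2.6/cos1.2° = 2.601 m; N'_2 = 104·cos1.2° = 104.0; c'Δl = 19.24; W sinα = 2.2
Slice 3: Δl = 2.6/cos17.4° = 2.725 m; N'_3 = 167·cos17.4° = 159.4; c'Δl = 20.16; W sinα = 49.9
Slice 4: Δl = 2.0/cos33.0° = 2.385 m; N'_4 = 142·cos33.0° = 119.1; c'Δl = 17.65; W sinα = 77.3
Slice 5: Δl = 2.3/cos50.7° = 3.631 m; N'_5 = 78·cos50.7° = 49.4; c'Δl = 26.87; W sinα = 60.4
Σc'Δl = 94.5 kN/m; ΣN' = 448.5 kN/m; ΣW sinα = 186.5 kN/m
Resisting = 94.5 + 448.5·tan35.8° = 94.5 + 323.5 = 418.0 kN/m
FS = 418.0 / 186.5 = 2.241

FS = 2.24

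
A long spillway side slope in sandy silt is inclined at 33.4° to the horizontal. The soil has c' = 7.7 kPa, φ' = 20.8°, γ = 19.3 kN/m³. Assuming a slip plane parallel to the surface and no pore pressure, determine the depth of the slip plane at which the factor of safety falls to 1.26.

z = 1.27 m

Setting FS = 1.26 in FS = [c' + γz cos²β tanφ'] / [γz sinβ cosβ] and solving for z:
z = c' / [γ cosβ (FS·sinβ − cosβ·tanφ')]
  = 7.7 / [19.3·cos33.4°·(1.26·sin33.4° − cos33.4°·tan20.8°)]
  = 7.7 / [19.3·0.8348·(1.26·0.5505 − 0.8348·0.3799)]
  = 7.7 / 6.0660 = 1.269 m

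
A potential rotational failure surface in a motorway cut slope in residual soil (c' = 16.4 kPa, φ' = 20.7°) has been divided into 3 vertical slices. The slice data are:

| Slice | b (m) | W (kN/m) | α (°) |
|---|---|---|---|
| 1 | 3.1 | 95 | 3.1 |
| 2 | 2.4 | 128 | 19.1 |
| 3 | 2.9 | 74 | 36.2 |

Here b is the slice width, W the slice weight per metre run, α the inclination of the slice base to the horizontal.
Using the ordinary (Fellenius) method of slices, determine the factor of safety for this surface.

Ordinary method of slices: FS = Σ[c'·Δl_i + (W_i cosα_i)·tanφ'] / Σ W_i sinα_i, with Δl_i = b_i / cosα_i.
Slice 1: Δl = 3.1/cos3.1° = 3.105 m; N'_1 = 95·cos3.1° = 94.9; c'Δl = 50.91; W sinα = 5.1
Slice 2: Δl = 2.4/cos19.1° = 2.540 m; N'_2 = 128·cos19.1° = 121.0; c'Δl = 41.65; W sinα = 41.9
Slice 3: Δl = 2.9/cos36.2° = 3.594 m; N'_3 = 74·cos36.2° = 59.7; c'Δl = 58.94; W sinα = 43.7
Σc'Δl = 151.5 kN/m; ΣN' = 275.5 kN/m; ΣW sinα = 90.7 kN/m
Resisting = 151.5 + 275.5·tan20.7° = 151.5 + 104.1 = 255.6 kN/m
FS = 255.6 / 90.7 = 2.817

FS = 2.82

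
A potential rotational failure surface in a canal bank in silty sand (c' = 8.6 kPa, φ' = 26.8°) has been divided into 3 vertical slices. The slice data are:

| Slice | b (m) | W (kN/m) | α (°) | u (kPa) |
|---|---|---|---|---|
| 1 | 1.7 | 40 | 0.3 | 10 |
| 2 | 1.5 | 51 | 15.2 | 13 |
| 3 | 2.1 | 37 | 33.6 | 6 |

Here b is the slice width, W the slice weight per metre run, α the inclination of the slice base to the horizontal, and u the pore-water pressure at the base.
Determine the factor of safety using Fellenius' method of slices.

Ordinary method of slices: FS = Σ[c'·Δl_i + (W_i cosα_i − u_i·Δl_i)·tanφ'] / Σ W_i sinα_i, with Δl_i = b_i / cosα_i.
Slice 1: Δl = 1.7/cos0.3° = 1.700 m; N'_1 = 40·cos0.3° − 10·1.700 = 23.0; c'Δl = 14.62; W sinα = 0.2
Slice 2: Δl = 1.5/cos15.2° = 1.554 m; N'_2 = 51·cos15.2° − 13·1.554 = 29.0; c'Δl = 13.37; W sinα = 13.4
Slice 3: Δl = 2.1/cos33.6° = 2.521 m; N'_3 = 37·cos33.6° − 6·2.521 = 15.7; c'Δl = 21.68; W sinα = 20.5
Σc'Δl = 49.7 kN/m; ΣN' = 67.7 kN/m; ΣW sinα = 34.1 kN/m
Resisting = 49.7 + 67.7·tan26.8° = 49.7 + 34.2 = 83.9 kN/m
FS = 83.9 / 34.1 = 2.463

FS = 2.46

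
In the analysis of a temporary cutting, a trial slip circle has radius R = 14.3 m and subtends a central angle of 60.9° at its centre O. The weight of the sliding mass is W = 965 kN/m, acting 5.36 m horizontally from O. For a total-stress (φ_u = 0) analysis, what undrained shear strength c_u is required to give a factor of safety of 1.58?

c_u = 37.6 kPa

FS = c_u·L_a·R / (W·d), so c_u = FS·W·d / (L_a·R).
Arc length L_a = R·θ = 14.3·(60.9°·π/180) = 14.3·1.0629 = 15.20 m
c_u = 1.58·965·5.36 / (15.20·14.3) = 8172.4 / 217.35 = 37.60 kPa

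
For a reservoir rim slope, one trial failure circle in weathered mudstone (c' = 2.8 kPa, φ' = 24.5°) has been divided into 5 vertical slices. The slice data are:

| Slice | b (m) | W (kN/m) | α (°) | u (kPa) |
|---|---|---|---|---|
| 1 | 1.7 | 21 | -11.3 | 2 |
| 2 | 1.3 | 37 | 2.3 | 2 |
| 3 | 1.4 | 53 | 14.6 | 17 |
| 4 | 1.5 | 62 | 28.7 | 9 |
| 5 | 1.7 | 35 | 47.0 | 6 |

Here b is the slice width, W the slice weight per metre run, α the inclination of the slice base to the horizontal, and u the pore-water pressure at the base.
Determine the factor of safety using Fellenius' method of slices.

Ordinary method of slices: FS = Σ[c'·Δl_i + (W_i cosα_i − u_i·Δl_i)·tanφ'] / Σ W_i sinα_i, with Δl_i = b_i / cosα_i.
Slice 1: Δl = 1.7/cos(-11.3°) = 1.734 m; N'_1 = 21·cos(-11.3°) − 2·1.734 = 17.1; c'Δl = 4.85; W sinα = -4.1
Slice 2: Δl = 1.3/cos2.3° = 1.301 m; N'_2 = 37·cos2.3° − 2·1.301 = 34.4; c'Δl = 3.64; W sinα = 1.5
Slice 3: Δl = 1.4/cos14.6° = 1.447 m; N'_3 = 53·cos14.6° − 17·1.447 = 26.7; c'Δl = 4.05; W sinα = 13.4
Slice 4: Δl = 1.5/cos28.7° = 1.710 m; N'_4 = 62·cos28.7° − 9·1.710 = 39.0; c'Δl = 4.79; W sinα = 29.8
Slice 5: Δl = 1.7/cos47.0° = 2.493 m; N'_5 = 35·cos47.0° − 6·2.493 = 8.9; c'Δl = 6.98; W sinα = 25.6
Σc'Δl = 24.3 kN/m; ΣN' = 126.1 kN/m; ΣW sinα = 66.1 kN/m
Resisting = 24.3 + 126.1·tan24.5° = 24.3 + 57.5 = 81.8 kN/m
FS = 81.8 / 66.1 = 1.237

FS = 1.24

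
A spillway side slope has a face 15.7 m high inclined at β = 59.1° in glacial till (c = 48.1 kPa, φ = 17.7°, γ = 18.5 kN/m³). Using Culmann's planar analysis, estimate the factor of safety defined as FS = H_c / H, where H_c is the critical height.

FS = 2.17

H_c = (4c/γ) · sinβ cosφ / [1 − cos(β − φ)]
    = (4·48.1/18.5) · sin59.1°·cos17.7° / [1 − cos41.4°]
    = 10.400 · 0.8174 / 0.2499 = 34.02 m
FS = H_c / H = 34.02 / 15.7 = 2.167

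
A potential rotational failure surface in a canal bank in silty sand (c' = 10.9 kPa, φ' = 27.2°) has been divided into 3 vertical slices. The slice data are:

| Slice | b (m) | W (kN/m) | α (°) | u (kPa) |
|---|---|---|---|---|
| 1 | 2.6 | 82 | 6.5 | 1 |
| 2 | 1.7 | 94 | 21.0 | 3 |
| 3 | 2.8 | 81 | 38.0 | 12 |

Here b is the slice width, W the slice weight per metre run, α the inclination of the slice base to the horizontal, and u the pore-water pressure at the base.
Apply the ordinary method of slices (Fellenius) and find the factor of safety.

FS = 1.95

Ordinary method of slices: FS = Σ[c'·Δl_i + (W_i cosα_i − u_i·Δl_i)·tanφ'] / Σ W_i sinα_i, with Δl_i = b_i / cosα_i.
Slice 1: Δl = 2.6/cos6.5° = 2.617 m; N'_1 = 82·cos6.5° − 1·2.617 = 78.9; c'Δl = 28.52; W sinα = 9.3
Slice 2: Δl = 1.7/cos21.0° = 1.821 m; N'_2 = 94·cos21.0° − 3·1.821 = 82.3; c'Δl = 19.85; W sinα = 33.7
Slice 3: Δl = 2.8/cos38.0° = 3.553 m; N'_3 = 81·cos38.0° − 12·3.553 = 21.2; c'Δl = 38.73; W sinα = 49.9
Σc'Δl = 87.1 kN/m; ΣN' = 182.3 kN/m; ΣW sinα = 92.8 kN/m
Resisting = 87.1 + 182.3·tan27.2° = 87.1 + 93.7 = 180.8 kN/m
FS = 180.8 / 92.8 = 1.948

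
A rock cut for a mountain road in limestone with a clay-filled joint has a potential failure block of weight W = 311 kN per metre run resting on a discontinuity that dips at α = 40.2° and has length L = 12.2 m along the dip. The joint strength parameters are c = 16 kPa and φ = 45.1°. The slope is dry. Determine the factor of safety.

FS = 2.16

Resolving the block weight along and normal to the plane and applying the Mohr–Coulomb strength on the joint:
N' = W cosα = 311·cos40.2° = 237.5 kN/m
Driving force T = W sinα = 311·sin40.2° = 200.7 kN/m
Resisting force R = c·L + N'·tanφ = 16·12.2 + 237.5·tan45.1° = 195.2 + 238.4 = 433.6 kN/m
FS = R / T = 433.6 / 200.7 = 2.160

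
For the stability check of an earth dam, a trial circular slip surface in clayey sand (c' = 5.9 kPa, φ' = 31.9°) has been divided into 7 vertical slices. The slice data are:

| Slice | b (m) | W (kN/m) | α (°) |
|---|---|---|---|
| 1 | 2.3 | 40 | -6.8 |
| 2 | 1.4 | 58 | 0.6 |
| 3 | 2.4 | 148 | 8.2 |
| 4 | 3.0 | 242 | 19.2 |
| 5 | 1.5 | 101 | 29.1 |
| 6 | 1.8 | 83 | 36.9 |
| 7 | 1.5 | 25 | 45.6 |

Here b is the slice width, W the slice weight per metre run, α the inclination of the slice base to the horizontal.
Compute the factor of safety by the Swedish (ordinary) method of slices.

FS = 2.31

Ordinary method of slices: FS = Σ[c'·Δl_i + (W_i cosα_i)·tanφ'] / Σ W_i sinα_i, with Δl_i = b_i / cosα_i.
Slice 1: Δl = 2.3/cos(-6.8°) = 2.316 m; N'_1 = 40·cos(-6.8°) = 39.7; c'Δl = 13.67; W sinα = -4.7
Slice 2: Δl = 1.4/cos0.6° = 1.400 m; N'_2 = 58·cos0.6° = 58.0; c'Δl = 8.26; W sinα = 0.6
Slice 3: Δl = 2.4/cos8.2° = 2.425 m; N'_3 = 148·cos8.2° = 146.5; c'Δl = 14.31; W sinα = 21.1
Slice 4: Δl = 3.0/cos19.2° = 3.177 m; N'_4 = 242·cos19.2° = 228.5; c'Δl = 18.74; W sinα = 79.6
Slice 5: Δl = 1.5/cos29.1° = 1.717 m; N'_5 = 101·cos29.1° = 88.3; c'Δl = 10.13; W sinα = 49.1
Slice 6: Δl = 1.8/cos36.9° = 2.251 m; N'_6 = 83·cos36.9° = 66.4; c'Δl = 13.28; W sinα = 49.8
Slice 7: Δl = 1.5/cos45.6° = 2.144 m; N'_7 = 25·cos45.6° = 17.5; c'Δl = 12.65; W sinα = 17.9
Σc'Δl = 91.0 kN/m; ΣN' = 644.9 kN/m; ΣW sinα = 213.4 kN/m
Resisting = 91.0 + 644.9·tan31.9° = 91.0 + 401.4 = 492.4 kN/m
FS = 492.4 / 213.4 = 2.308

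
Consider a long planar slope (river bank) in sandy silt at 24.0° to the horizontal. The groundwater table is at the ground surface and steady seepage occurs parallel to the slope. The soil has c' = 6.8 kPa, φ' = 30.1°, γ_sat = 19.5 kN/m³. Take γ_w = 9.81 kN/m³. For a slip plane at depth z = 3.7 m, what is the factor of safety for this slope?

FS = 0.90

With seepage parallel to the slope and the water table at the surface, the effective normal stress on the slip plane uses the buoyant unit weight γ' = γ_sat − γ_w while the driving shear stress uses γ_sat:
FS = [c' + γ' z cos²β tanφ'] / [γ_sat z sinβ cosβ]
γ' = 19.5 − 9.81 = 9.69 kN/m³
Numerator = 6.8 + 9.69·3.7·cos²24.0°·tan30.1° = 6.8 + 9.69·3.7·0.8346·0.5797 = 24.145 kPa
Denominator = 19.5·3.7·sin24.0°·cos24.0° = 19.5·3.7·0.4067·0.9135 = 26.809 kPa
FS = 24.145 / 26.809 = 0.901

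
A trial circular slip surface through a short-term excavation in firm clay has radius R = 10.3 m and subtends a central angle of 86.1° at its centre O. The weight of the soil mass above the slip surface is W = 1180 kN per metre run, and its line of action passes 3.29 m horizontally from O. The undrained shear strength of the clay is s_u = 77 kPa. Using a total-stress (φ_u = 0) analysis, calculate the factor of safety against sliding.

Taking moments about the centre O, the resisting moment is provided by the undrained shear strength acting along the arc:
Arc length L_a = R·θ = 10.3·(86.1°·π/180) = 10.3·1.5027 = 15.48 m
M_R = s_u·L_a·R = 77·15.48·10.3 = 12275.7 kN·m/m
M_D = W·d = 1180·3.29 = 3882.2 kN·m/m
FS = M_R / M_D = 12275.7 / 3882.2 = 3.162

FS = 3.16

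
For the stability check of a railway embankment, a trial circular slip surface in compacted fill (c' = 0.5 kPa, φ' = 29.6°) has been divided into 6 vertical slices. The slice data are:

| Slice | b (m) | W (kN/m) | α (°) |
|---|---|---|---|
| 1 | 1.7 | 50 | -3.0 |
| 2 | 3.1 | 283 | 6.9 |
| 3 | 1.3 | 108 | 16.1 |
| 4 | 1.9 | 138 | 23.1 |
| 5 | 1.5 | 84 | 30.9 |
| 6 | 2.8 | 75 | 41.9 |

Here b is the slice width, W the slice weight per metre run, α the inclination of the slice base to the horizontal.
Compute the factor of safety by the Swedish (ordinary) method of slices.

Ordinary method of slices: FS = Σ[c'·Δl_i + (W_i cosα_i)·tanφ'] / Σ W_i sinα_i, with Δl_i = b_i / cosα_i.
Slice 1: Δl = 1.7/cos(-3.0°) = 1.702 m; N'_1 = 50·cos(-3.0°) = 49.9; c'Δl = 0.85; W sinα = -2.6
Slice 2: Δl = 3.1/cos6.9° = 3.123 m; N'_2 = 283·cos6.9° = 281.0; c'Δl = 1.56; W sinα = 34.0
Slice 3: Δl = 1.3/cos16.1° = 1.353 m; N'_3 = 108·cos16.1° = 103.8; c'Δl = 0.68; W sinα = 29.9
Slice 4: Δl = 1.9/cos23.1° = 2.066 m; N'_4 = 138·cos23.1° = 126.9; c'Δl = 1.03; W sinα = 54.1
Slice 5: Δl = 1.5/cos30.9° = 1.748 m; N'_5 = 84·cos30.9° = 72.1; c'Δl = 0.87; W sinα = 43.1
Slice 6: Δl = 2.8/cos41.9° = 3.762 m; N'_6 = 75·cos41.9° = 55.8; c'Δl = 1.88; W sinα = 50.1
Σc'Δl = 6.9 kN/m; ΣN' = 689.5 kN/m; ΣW sinα = 208.7 kN/m
Resisting = 6.9 + 689.5·tan29.6° = 6.9 + 391.7 = 398.6 kN/m
FS = 398.6 / 208.7 = 1.910

FS = 1.91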